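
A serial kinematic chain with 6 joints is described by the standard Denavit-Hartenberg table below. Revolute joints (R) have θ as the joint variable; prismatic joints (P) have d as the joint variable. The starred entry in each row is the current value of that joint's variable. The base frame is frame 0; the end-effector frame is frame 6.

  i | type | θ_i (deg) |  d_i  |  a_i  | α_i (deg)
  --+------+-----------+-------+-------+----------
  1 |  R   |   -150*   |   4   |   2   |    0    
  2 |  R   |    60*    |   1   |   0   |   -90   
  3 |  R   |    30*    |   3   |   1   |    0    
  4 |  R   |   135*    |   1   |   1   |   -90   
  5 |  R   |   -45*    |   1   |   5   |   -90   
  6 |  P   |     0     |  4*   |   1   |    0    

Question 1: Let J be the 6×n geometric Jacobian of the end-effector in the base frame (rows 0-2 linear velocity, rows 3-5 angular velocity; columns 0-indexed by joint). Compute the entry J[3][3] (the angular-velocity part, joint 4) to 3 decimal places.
axis z_3 = (1.0000,-0.0000,0.0000); lever o_n−o_3 = (2.4142,8.0549,-1.1230)
cross product → J_v[:, 3] = (-0.0000,1.1230,8.0549)
J_ω[:, 3] = z_3
entry J[3][3] = 1.0000

1.000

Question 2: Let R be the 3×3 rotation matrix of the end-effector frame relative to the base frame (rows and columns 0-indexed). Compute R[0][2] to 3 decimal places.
End-effector z-axis (col 2 of R) = (-0.7071,0.6830,-0.1830)
R[0][2] = -0.7071

-0.707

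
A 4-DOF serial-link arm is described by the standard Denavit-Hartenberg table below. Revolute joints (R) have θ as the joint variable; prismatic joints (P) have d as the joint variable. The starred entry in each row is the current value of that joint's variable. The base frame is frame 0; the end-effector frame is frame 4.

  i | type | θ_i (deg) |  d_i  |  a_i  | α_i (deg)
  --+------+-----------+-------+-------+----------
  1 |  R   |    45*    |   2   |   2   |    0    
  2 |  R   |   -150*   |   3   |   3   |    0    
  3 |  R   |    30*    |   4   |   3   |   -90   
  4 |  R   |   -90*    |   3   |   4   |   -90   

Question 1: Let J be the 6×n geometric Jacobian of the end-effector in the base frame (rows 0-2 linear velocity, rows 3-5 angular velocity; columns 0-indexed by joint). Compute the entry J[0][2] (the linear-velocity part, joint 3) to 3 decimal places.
2.121

axis z_2 = (0.0000,0.0000,1.0000); lever o_n−o_2 = (3.6742,-2.1213,8.0000)
cross product → J_v[:, 2] = (2.1213,3.6742,-0.0000)
J_ω[:, 2] = z_2
entry J[0][2] = 2.1213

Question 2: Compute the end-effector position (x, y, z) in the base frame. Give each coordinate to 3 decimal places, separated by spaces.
after link 1: o_1 = (1.4142, 1.4142, 2.0000)
after link 2: o_2 = (0.6378, -1.4836, 5.0000)
after link 3: o_3 = (1.4142, -4.3813, 9.0000)
after link 4: o_4 = (4.3120, -3.6049, 13.0000)

4.312 -3.605 13.000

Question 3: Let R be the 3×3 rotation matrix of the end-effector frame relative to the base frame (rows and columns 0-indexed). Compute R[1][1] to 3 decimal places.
-0.259

End-effector y-axis (col 1 of R) = (-0.9659,-0.2588,-0.0000)
R[1][1] = -0.2588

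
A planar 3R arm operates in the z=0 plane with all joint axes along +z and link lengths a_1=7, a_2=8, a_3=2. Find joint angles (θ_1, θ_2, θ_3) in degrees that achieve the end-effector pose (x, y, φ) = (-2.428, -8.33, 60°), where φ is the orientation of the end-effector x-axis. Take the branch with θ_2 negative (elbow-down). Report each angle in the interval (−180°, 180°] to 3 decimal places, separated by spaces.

-59.998 -90.002 -150.000

wrist centre = target − a_3·(cos φ, sin φ) = (-3.4280, -10.0621)
cos θ_2 = (112.9961−7²−8²)/(2·7·8) = -0.0000; θ_2 = -90.0020° (elbow-down)
β = atan2(-10.0621,-3.4280) = -108.8133°; ψ = atan2(-8.0000,6.9997) = -48.8152°
θ_1 = β − ψ = -59.9980°
θ_3 = φ − θ_1 − θ_2 = -149.9999° (wrapped to (-180°,180°])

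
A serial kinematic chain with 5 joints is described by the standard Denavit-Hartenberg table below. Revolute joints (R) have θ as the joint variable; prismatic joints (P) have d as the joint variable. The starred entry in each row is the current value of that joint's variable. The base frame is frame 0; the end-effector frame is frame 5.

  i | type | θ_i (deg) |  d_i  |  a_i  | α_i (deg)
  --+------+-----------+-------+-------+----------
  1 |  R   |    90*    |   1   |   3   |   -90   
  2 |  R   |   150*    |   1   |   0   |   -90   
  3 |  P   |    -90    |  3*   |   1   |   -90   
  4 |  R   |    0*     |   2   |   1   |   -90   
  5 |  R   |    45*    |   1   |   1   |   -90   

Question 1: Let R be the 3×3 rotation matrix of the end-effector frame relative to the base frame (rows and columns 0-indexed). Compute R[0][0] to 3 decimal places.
-0.707

End-effector x-axis (col 0 of R) = (-0.7071,0.6124,0.3536)
R[0][0] = -0.7071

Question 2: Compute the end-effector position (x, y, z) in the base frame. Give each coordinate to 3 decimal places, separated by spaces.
-3.707 0.880 2.086

after link 1: o_1 = (0.0000, 3.0000, 1.0000)
after link 2: o_2 = (-1.0000, 3.0000, 1.0000)
after link 3: o_3 = (-2.0000, 1.5000, 3.5981)
after link 4: o_4 = (-3.0000, -0.2321, 2.5981)
after link 5: o_5 = (-3.7071, 0.8803, 2.0856)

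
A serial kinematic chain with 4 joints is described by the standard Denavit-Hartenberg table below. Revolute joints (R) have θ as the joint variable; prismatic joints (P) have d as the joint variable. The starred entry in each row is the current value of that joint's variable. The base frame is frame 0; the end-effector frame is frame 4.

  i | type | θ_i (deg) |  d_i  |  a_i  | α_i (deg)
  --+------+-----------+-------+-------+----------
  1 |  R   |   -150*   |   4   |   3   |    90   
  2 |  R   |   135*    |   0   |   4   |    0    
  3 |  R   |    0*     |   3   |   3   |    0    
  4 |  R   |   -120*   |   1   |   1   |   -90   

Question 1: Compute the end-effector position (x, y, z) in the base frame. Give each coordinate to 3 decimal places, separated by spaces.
after link 1: o_1 = (-2.5981, -1.5000, 4.0000)
after link 2: o_2 = (-0.1486, -0.0858, 6.8284)
after link 3: o_3 = (0.1885, 3.5729, 8.9497)
after link 4: o_4 = (-1.1480, 3.9560, 9.2086)

-1.148 3.956 9.209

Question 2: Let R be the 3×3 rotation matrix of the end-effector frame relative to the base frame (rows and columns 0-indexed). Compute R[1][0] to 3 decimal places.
-0.483

End-effector x-axis (col 0 of R) = (-0.8365,-0.4830,0.2588)
R[1][0] = -0.4830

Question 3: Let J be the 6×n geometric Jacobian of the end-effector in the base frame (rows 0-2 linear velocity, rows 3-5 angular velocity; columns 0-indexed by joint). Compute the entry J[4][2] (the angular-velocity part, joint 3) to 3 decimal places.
0.866

axis z_2 = (-0.5000,0.8660,0.0000); lever o_n−o_2 = (-0.9994,4.0418,2.3801)
cross product → J_v[:, 2] = (2.0613,1.1901,-1.1554)
J_ω[:, 2] = z_2
entry J[4][2] = 0.8660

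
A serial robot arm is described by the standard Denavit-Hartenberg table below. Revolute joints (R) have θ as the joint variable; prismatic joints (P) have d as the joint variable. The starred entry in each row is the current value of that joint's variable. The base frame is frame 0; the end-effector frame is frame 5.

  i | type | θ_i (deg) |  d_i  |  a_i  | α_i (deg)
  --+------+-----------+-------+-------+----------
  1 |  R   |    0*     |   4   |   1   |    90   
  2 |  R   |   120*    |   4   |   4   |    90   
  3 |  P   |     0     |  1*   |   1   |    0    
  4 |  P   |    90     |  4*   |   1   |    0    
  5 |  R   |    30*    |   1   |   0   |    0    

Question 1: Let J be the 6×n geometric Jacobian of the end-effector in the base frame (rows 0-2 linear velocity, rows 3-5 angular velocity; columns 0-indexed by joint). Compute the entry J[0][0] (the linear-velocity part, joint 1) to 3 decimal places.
axis z_0 = ẑ; lever o_n−o_0 = (3.6962,-5.0000,11.3301)
cross product → J_v[:, 0] = (5.0000,3.6962,-0.0000)
J_ω[:, 0] = z_0
entry J[0][0] = 5.0000

5.000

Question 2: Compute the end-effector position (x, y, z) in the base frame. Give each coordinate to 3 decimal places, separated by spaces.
after link 1: o_1 = (1.0000, 0.0000, 4.0000)
after link 2: o_2 = (-1.0000, -4.0000, 7.4641)
after link 3: o_3 = (-0.6340, -4.0000, 8.8301)
after link 4: o_4 = (2.8301, -5.0000, 10.8301)
after link 5: o_5 = (3.6962, -5.0000, 11.3301)

3.696 -5.000 11.330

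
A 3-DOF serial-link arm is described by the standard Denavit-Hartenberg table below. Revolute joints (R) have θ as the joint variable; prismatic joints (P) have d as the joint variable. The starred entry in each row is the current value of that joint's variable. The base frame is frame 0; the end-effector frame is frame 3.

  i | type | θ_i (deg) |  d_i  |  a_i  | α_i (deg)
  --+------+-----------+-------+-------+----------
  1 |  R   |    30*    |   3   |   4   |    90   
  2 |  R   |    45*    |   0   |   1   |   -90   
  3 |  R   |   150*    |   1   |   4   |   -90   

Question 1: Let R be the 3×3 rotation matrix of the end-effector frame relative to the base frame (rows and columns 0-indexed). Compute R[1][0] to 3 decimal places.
0.127

End-effector x-axis (col 0 of R) = (-0.7803,0.1268,-0.6124)
R[1][0] = 0.1268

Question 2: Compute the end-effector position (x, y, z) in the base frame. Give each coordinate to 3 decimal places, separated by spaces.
after link 1: o_1 = (3.4641, 2.0000, 3.0000)
after link 2: o_2 = (4.0765, 2.3536, 3.7071)
after link 3: o_3 = (0.3428, 2.5073, 1.9647)

0.343 2.507 1.965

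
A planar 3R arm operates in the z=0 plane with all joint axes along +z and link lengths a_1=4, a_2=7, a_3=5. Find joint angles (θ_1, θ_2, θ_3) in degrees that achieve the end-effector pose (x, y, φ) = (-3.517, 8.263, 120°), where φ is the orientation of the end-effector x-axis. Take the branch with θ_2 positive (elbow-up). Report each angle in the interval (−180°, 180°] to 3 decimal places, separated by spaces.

-16.010 150.002 -13.991

wrist centre = target − a_3·(cos φ, sin φ) = (-1.0170, 3.9329)
cos θ_2 = (16.5018−4²−7²)/(2·4·7) = -0.8660; θ_2 = 150.0016° (elbow-up)
β = atan2(3.9329,-1.0170) = 104.4985°; ψ = atan2(3.4998,-2.0623) = 120.5088°
θ_1 = β − ψ = -16.0103°
θ_3 = φ − θ_1 − θ_2 = -13.9914° (wrapped to (-180°,180°])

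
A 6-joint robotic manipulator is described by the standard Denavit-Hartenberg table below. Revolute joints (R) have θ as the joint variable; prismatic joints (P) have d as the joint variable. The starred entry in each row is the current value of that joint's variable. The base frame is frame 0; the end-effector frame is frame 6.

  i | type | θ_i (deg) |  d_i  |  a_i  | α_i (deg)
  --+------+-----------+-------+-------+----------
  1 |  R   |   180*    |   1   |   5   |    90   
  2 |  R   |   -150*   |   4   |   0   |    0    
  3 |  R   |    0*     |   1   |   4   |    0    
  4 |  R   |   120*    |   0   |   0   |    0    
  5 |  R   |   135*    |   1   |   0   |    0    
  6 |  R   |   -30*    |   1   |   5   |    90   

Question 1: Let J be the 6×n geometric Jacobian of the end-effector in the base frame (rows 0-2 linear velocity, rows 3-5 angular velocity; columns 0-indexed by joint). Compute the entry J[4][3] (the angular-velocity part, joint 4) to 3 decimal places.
1.000

axis z_3 = (0.0000,1.0000,0.0000); lever o_n−o_3 = (-1.2941,2.0000,4.8296)
cross product → J_v[:, 3] = (4.8296,-0.0000,1.2941)
J_ω[:, 3] = z_3
entry J[4][3] = 1.0000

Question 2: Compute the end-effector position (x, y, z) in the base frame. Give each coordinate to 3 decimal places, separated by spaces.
after link 1: o_1 = (-5.0000, 0.0000, 1.0000)
after link 2: o_2 = (-5.0000, 4.0000, 1.0000)
after link 3: o_3 = (-1.5359, 5.0000, -1.0000)
after link 4: o_4 = (-1.5359, 5.0000, -1.0000)
after link 5: o_5 = (-1.5359, 6.0000, -1.0000)
after link 6: o_6 = (-2.8300, 7.0000, 3.8296)

-2.830 7.000 3.830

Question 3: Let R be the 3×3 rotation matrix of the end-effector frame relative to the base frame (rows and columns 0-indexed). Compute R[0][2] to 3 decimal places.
End-effector z-axis (col 2 of R) = (-0.9659,0.0000,-0.2588)
R[0][2] = -0.9659

-0.966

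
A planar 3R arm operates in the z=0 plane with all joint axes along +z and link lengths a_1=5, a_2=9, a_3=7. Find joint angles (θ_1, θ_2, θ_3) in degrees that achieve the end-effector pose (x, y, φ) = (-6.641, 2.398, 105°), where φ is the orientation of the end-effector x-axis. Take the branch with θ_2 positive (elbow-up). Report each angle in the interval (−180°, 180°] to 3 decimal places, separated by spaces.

120.004 134.999 -150.003

wrist centre = target − a_3·(cos φ, sin φ) = (-4.8293, -4.3635)
cos θ_2 = (42.3618−5²−9²)/(2·5·9) = -0.7071; θ_2 = 134.9987° (elbow-up)
β = atan2(-4.3635,-4.8293) = -137.9006°; ψ = atan2(6.3641,-1.3638) = 102.0955°
θ_1 = β − ψ = -239.9961°
θ_3 = φ − θ_1 − θ_2 = -150.0026° (wrapped to (-180°,180°])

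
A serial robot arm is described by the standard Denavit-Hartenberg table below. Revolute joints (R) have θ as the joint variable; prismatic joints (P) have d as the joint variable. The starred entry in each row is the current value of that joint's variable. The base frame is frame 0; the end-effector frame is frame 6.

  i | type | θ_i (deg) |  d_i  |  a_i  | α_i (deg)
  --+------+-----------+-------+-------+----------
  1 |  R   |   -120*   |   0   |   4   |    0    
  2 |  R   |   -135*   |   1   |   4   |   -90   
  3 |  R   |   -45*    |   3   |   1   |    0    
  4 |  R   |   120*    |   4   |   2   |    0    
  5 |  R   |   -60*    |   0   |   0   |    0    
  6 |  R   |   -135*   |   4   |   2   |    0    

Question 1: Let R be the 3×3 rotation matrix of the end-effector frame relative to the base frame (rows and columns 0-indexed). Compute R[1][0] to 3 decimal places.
End-effector x-axis (col 0 of R) = (0.1294,-0.4830,0.8660)
R[1][0] = -0.4830

-0.483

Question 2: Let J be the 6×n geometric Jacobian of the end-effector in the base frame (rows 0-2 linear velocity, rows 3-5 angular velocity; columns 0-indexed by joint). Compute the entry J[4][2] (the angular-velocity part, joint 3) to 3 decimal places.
-0.259

axis z_2 = (-0.9659,-0.2588,0.0000); lever o_n−o_2 = (-10.6834,-2.6299,0.5073)
cross product → J_v[:, 2] = (-0.1313,0.4900,-0.2247)
J_ω[:, 2] = z_2
entry J[4][2] = -0.2588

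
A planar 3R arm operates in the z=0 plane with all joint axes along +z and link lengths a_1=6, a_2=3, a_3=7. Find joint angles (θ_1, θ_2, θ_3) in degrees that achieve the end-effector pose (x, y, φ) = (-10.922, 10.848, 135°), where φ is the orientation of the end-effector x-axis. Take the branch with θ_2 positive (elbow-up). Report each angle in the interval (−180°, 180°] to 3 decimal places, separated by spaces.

120.719 44.997 -30.716

wrist centre = target − a_3·(cos φ, sin φ) = (-5.9723, 5.8983)
cos θ_2 = (70.4572−6²−3²)/(2·6·3) = 0.7071; θ_2 = 44.9970° (elbow-up)
β = atan2(5.8983,-5.9723) = 135.3572°; ψ = atan2(2.1212,8.1214) = 14.6379°
θ_1 = β − ψ = 120.7193°
θ_3 = φ − θ_1 − θ_2 = -30.7163° (wrapped to (-180°,180°])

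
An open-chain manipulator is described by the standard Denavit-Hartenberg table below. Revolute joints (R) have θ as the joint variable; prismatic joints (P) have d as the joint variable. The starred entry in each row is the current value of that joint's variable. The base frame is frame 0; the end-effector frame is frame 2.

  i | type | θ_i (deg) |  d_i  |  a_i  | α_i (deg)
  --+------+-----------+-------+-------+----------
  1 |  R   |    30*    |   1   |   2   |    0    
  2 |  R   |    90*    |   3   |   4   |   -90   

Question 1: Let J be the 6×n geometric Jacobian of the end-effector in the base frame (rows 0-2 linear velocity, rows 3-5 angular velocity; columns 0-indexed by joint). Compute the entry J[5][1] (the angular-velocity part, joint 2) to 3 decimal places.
axis z_1 = (0.0000,0.0000,1.0000); lever o_n−o_1 = (-2.0000,3.4641,3.0000)
cross product → J_v[:, 1] = (-3.4641,-2.0000,0.0000)
J_ω[:, 1] = z_1
entry J[5][1] = 1.0000

1.000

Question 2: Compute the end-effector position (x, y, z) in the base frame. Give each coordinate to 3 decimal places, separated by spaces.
-0.268 4.464 4.000

after link 1: o_1 = (1.7321, 1.0000, 1.0000)
after link 2: o_2 = (-0.2679, 4.4641, 4.0000)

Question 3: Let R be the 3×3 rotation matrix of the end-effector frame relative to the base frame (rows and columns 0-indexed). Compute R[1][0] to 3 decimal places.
End-effector x-axis (col 0 of R) = (-0.5000,0.8660,0.0000)
R[1][0] = 0.8660

0.866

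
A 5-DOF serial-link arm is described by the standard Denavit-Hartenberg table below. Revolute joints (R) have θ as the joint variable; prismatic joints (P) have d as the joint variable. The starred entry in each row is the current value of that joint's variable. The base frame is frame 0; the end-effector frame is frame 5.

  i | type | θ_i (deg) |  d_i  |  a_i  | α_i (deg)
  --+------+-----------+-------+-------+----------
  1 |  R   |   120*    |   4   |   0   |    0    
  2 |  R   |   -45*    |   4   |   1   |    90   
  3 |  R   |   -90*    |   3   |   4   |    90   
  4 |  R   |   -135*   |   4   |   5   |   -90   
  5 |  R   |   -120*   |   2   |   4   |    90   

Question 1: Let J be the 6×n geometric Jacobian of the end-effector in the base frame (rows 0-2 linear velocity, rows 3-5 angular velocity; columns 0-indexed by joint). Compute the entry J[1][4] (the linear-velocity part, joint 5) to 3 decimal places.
axis z_4 = (-0.6830,0.1830,-0.7071); lever o_n−o_4 = (-0.8966,-3.3461,-2.8284)
cross product → J_v[:, 4] = (-2.8837,-1.2979,2.4495)
J_ω[:, 4] = z_4
entry J[1][4] = -1.2979

-1.298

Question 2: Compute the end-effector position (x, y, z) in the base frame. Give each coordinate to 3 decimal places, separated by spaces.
-2.190 -6.105 4.707

after link 1: o_1 = (0.0000, 0.0000, 4.0000)
after link 2: o_2 = (0.2588, 0.9659, 8.0000)
after link 3: o_3 = (3.1566, 0.1895, 4.0000)
after link 4: o_4 = (-1.2937, -2.7592, 7.5355)
after link 5: o_5 = (-2.1903, -6.1052, 4.7071)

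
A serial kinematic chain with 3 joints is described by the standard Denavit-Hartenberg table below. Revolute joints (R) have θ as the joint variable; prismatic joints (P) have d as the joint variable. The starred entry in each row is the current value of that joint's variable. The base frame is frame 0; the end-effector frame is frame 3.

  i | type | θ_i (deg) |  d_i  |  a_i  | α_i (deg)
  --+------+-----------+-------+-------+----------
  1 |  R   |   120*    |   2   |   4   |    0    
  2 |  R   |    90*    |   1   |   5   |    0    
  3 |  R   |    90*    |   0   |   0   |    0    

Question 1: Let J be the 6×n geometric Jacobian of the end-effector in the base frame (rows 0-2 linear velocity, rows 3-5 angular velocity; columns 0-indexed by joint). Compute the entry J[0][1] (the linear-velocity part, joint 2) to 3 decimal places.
2.500

axis z_1 = (0.0000,0.0000,1.0000); lever o_n−o_1 = (-4.3301,-2.5000,1.0000)
cross product → J_v[:, 1] = (2.5000,-4.3301,0.0000)
J_ω[:, 1] = z_1
entry J[0][1] = 2.5000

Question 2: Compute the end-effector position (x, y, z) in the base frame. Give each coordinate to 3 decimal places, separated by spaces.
-6.330 0.964 3.000

after link 1: o_1 = (-2.0000, 3.4641, 2.0000)
after link 2: o_2 = (-6.3301, 0.9641, 3.0000)
after link 3: o_3 = (-6.3301, 0.9641, 3.0000)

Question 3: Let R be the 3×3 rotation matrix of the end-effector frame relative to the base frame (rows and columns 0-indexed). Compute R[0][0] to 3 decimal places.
0.500

End-effector x-axis (col 0 of R) = (0.5000,-0.8660,0.0000)
R[0][0] = 0.5000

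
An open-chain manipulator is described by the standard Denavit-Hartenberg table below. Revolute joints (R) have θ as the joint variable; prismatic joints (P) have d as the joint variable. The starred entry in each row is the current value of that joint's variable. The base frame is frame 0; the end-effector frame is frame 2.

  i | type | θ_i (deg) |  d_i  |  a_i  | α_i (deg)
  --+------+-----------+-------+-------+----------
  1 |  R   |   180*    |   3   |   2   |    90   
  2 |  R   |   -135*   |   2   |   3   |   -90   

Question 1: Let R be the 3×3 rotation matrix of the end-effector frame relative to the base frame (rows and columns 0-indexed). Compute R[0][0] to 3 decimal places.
End-effector x-axis (col 0 of R) = (0.7071,-0.0000,-0.7071)
R[0][0] = 0.7071

0.707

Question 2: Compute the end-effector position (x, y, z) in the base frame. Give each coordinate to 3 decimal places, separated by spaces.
after link 1: o_1 = (-2.0000, 0.0000, 3.0000)
after link 2: o_2 = (0.1213, 2.0000, 0.8787)

0.121 2.000 0.879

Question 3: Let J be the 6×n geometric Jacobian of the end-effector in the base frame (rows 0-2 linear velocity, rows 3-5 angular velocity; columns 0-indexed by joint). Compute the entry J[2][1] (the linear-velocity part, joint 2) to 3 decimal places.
axis z_1 = (0.0000,1.0000,0.0000); lever o_n−o_1 = (2.1213,2.0000,-2.1213)
cross product → J_v[:, 1] = (-2.1213,0.0000,-2.1213)
J_ω[:, 1] = z_1
entry J[2][1] = -2.1213

-2.121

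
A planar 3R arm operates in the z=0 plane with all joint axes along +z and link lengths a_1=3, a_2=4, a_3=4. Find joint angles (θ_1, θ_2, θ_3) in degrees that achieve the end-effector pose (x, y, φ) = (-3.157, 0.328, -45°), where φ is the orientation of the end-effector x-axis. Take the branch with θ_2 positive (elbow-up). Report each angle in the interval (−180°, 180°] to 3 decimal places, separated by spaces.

135.013 29.982 150.005

wrist centre = target − a_3·(cos φ, sin φ) = (-5.9854, 3.1564)
cos θ_2 = (45.7884−3²−4²)/(2·3·4) = 0.8662; θ_2 = 29.9820° (elbow-up)
β = atan2(3.1564,-5.9854) = 152.1950°; ψ = atan2(1.9989,6.4647) = 17.1818°
θ_1 = β − ψ = 135.0132°
θ_3 = φ − θ_1 − θ_2 = 150.0047° (wrapped to (-180°,180°])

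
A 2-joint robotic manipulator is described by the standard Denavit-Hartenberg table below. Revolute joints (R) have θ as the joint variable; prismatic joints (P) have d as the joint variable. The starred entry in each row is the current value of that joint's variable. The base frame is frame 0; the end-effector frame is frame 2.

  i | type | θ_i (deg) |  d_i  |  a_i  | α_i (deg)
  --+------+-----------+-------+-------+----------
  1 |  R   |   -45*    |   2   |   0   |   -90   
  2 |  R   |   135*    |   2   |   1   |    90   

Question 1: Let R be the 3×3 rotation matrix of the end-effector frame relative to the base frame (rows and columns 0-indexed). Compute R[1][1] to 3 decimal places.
End-effector y-axis (col 1 of R) = (0.7071,0.7071,0.0000)
R[1][1] = 0.7071

0.707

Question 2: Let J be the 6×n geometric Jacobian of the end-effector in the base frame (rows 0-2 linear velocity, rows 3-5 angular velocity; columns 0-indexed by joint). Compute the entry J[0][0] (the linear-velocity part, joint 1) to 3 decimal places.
axis z_0 = ẑ; lever o_n−o_0 = (0.9142,1.9142,1.2929)
cross product → J_v[:, 0] = (-1.9142,0.9142,0.0000)
J_ω[:, 0] = z_0
entry J[0][0] = -1.9142

-1.914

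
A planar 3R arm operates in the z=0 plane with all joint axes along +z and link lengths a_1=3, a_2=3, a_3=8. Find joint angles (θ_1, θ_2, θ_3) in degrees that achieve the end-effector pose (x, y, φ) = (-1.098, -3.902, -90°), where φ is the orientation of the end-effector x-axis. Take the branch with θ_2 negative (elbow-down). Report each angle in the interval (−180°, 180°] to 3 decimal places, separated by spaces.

wrist centre = target − a_3·(cos φ, sin φ) = (-1.0980, 4.0980)
cos θ_2 = (17.9992−3²−3²)/(2·3·3) = -0.0000; θ_2 = -90.0025° (elbow-down)
β = atan2(4.0980,-1.0980) = 104.9993°; ψ = atan2(-3.0000,2.9999) = -45.0013°
θ_1 = β − ψ = 150.0005°
θ_3 = φ − θ_1 − θ_2 = -149.9980° (wrapped to (-180°,180°])

150.001 -90.003 -149.998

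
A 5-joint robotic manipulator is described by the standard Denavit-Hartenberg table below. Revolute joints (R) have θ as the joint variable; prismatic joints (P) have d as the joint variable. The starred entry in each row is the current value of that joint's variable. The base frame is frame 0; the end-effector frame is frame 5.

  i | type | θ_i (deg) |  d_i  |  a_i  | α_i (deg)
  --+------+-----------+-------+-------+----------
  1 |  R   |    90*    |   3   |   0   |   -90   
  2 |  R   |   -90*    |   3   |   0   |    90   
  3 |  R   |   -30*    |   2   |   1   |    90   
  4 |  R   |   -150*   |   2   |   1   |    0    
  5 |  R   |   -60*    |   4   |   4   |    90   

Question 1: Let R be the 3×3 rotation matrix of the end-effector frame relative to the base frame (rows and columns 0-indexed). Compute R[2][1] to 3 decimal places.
-0.500

End-effector y-axis (col 1 of R) = (0.8660,-0.0000,-0.5000)
R[2][1] = -0.5000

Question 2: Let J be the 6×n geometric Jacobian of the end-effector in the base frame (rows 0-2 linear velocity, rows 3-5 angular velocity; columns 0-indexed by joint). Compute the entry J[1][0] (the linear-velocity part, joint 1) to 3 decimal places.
0.531

axis z_0 = ẑ; lever o_n−o_0 = (0.5311,-3.5000,-2.8840)
cross product → J_v[:, 0] = (3.5000,0.5311,-0.0000)
J_ω[:, 0] = z_0
entry J[1][0] = 0.5311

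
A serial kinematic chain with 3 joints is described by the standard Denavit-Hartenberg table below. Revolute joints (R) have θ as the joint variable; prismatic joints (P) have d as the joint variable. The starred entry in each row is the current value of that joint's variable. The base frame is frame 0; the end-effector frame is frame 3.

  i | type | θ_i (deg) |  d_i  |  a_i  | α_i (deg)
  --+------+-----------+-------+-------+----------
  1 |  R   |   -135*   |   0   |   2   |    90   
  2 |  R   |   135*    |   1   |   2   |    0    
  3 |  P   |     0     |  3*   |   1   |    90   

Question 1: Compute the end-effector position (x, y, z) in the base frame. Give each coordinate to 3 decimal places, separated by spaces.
-2.743 2.914 2.121

after link 1: o_1 = (-1.4142, -1.4142, 0.0000)
after link 2: o_2 = (-1.1213, 0.2929, 1.4142)
after link 3: o_3 = (-2.7426, 2.9142, 2.1213)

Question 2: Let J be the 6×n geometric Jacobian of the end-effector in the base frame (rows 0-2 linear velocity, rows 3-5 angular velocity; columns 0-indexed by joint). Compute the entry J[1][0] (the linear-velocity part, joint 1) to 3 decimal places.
axis z_0 = ẑ; lever o_n−o_0 = (-2.7426,2.9142,2.1213)
cross product → J_v[:, 0] = (-2.9142,-2.7426,0.0000)
J_ω[:, 0] = z_0
entry J[1][0] = -2.7426

-2.743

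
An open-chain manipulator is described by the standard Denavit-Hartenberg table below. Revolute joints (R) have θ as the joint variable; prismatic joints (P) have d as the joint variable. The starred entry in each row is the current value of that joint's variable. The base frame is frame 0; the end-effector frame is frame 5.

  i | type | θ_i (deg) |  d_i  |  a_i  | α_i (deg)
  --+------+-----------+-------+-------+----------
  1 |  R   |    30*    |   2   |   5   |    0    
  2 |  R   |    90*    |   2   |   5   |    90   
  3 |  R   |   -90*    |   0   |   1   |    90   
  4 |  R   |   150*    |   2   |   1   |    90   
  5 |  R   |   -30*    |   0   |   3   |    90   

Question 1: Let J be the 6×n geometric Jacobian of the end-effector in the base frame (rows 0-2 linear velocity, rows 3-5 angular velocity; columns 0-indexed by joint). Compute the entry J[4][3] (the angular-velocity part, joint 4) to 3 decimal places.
axis z_3 = (0.5000,-0.8660,-0.0000); lever o_n−o_3 = (1.8080,0.4665,3.1160)
cross product → J_v[:, 3] = (-2.6986,-1.5580,1.7990)
J_ω[:, 3] = z_3
entry J[4][3] = -0.8660

-0.866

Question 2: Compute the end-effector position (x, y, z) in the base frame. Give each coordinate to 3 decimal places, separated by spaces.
3.638 7.297 6.116

after link 1: o_1 = (4.3301, 2.5000, 2.0000)
after link 2: o_2 = (1.8301, 6.8301, 4.0000)
after link 3: o_3 = (1.8301, 6.8301, 3.0000)
after link 4: o_4 = (3.2631, 5.3481, 3.8660)
after link 5: o_5 = (3.6381, 7.2966, 6.1160)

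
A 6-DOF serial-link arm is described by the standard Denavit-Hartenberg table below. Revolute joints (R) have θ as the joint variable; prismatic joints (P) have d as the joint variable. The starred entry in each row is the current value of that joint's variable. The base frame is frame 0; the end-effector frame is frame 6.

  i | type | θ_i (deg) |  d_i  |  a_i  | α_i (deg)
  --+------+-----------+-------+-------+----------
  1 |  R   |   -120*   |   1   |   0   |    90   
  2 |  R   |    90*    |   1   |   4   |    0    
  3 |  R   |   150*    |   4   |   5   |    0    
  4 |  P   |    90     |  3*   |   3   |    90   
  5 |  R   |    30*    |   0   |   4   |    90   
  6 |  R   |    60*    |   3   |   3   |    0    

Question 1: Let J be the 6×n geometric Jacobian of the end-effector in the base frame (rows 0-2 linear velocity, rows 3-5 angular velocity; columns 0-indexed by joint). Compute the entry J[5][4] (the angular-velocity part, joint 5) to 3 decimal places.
axis z_4 = (0.2500,0.4330,-0.8660); lever o_n−o_4 = (-2.1941,-3.4964,-5.3816)
cross product → J_v[:, 4] = (-5.3583,3.2455,0.0760)
J_ω[:, 4] = z_4
entry J[5][4] = -0.8660

-0.866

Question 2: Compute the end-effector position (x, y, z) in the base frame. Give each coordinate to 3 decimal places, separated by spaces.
-9.171 0.419 -6.212

after link 1: o_1 = (0.0000, 0.0000, 1.0000)
after link 2: o_2 = (-0.8660, 0.5000, 5.0000)
after link 3: o_3 = (-3.0801, 4.6651, 0.6699)
after link 4: o_4 = (-6.9772, 3.9151, -0.8301)
after link 5: o_5 = (-10.2093, 2.3170, -2.5622)
after link 6: o_6 = (-9.1713, 0.4187, -6.2117)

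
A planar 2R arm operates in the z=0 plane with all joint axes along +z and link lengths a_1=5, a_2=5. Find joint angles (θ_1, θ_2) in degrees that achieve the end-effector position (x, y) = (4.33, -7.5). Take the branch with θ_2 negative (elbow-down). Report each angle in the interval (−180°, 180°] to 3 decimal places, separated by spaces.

-30.000 -60.001

cos θ_2 = (74.9989−5²−5²)/(2·5·5) = 0.5000; θ_2 = -60.0015° (elbow-down)
β = atan2(-7.5000,4.3300) = -60.0007°; ψ = atan2(-4.3302,7.4999) = -30.0007°
θ_1 = β − ψ = -30.0000°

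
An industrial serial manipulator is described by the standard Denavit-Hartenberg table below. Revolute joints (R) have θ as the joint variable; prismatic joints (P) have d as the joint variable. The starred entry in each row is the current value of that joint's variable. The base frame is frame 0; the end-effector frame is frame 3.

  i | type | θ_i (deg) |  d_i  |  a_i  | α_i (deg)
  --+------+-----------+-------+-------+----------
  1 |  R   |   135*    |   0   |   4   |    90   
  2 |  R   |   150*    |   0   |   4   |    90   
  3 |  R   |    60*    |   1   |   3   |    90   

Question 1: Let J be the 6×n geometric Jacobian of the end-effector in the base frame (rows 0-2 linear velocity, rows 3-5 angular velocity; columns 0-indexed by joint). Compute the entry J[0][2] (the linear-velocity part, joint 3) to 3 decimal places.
-0.530

axis z_2 = (-0.3536,0.3536,0.8660); lever o_n−o_2 = (2.4021,1.2721,1.6160)
cross product → J_v[:, 2] = (-0.5303,2.6517,-1.2990)
J_ω[:, 2] = z_2
entry J[0][2] = -0.5303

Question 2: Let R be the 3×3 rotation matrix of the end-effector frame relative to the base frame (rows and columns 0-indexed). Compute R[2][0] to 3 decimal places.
0.250

End-effector x-axis (col 0 of R) = (0.9186,0.3062,0.2500)
R[2][0] = 0.2500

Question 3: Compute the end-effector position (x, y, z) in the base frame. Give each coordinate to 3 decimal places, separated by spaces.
2.023 1.651 3.616

after link 1: o_1 = (-2.8284, 2.8284, 0.0000)
after link 2: o_2 = (-0.3789, 0.3789, 2.0000)
after link 3: o_3 = (2.0232, 1.6510, 3.6160)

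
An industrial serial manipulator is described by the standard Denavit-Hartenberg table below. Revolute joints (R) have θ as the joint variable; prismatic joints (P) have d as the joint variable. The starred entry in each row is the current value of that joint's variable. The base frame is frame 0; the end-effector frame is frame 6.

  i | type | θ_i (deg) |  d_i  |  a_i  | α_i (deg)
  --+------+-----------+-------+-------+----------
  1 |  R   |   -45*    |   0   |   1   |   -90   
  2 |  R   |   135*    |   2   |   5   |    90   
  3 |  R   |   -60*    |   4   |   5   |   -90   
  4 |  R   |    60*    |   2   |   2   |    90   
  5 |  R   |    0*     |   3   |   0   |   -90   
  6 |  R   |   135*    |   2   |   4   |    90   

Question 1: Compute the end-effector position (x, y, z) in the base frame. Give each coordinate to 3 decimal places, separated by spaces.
-2.378 2.236 -11.055

after link 1: o_1 = (0.7071, -0.7071, 0.0000)
after link 2: o_2 = (-0.3787, 3.2071, -3.5355)
after link 3: o_3 = (-2.6905, -0.6048, -8.1317)
after link 4: o_4 = (-4.5779, 1.4720, -8.4853)
after link 5: o_5 = (-6.0684, -0.2194, -10.4645)
after link 6: o_6 = (-2.3777, 2.2362, -11.0553)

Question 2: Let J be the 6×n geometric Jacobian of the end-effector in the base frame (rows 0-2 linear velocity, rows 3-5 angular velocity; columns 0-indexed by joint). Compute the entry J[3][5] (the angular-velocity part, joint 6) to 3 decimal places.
-0.079

axis z_5 = (-0.0795,0.7866,-0.6124); lever o_n−o_5 = (3.6907,2.4556,-0.5908)
cross product → J_v[:, 5] = (1.0391,-2.3070,-3.0981)
J_ω[:, 5] = z_5
entry J[3][5] = -0.0795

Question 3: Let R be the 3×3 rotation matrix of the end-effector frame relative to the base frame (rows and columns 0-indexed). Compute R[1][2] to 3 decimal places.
End-effector z-axis (col 2 of R) = (-0.2598,0.5768,0.7745)
R[1][2] = 0.5768

0.577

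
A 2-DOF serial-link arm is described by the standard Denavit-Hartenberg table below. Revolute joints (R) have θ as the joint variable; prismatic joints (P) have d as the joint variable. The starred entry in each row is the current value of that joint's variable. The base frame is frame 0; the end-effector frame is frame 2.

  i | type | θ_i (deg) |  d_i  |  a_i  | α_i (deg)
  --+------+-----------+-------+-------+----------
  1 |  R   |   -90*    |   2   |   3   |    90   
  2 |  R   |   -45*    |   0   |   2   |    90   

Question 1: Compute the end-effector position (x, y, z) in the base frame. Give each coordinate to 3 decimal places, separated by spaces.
after link 1: o_1 = (0.0000, -3.0000, 2.0000)
after link 2: o_2 = (0.0000, -4.4142, 0.5858)

0.000 -4.414 0.586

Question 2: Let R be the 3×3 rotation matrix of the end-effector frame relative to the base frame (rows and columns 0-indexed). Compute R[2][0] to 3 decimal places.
-0.707

End-effector x-axis (col 0 of R) = (0.0000,-0.7071,-0.7071)
R[2][0] = -0.7071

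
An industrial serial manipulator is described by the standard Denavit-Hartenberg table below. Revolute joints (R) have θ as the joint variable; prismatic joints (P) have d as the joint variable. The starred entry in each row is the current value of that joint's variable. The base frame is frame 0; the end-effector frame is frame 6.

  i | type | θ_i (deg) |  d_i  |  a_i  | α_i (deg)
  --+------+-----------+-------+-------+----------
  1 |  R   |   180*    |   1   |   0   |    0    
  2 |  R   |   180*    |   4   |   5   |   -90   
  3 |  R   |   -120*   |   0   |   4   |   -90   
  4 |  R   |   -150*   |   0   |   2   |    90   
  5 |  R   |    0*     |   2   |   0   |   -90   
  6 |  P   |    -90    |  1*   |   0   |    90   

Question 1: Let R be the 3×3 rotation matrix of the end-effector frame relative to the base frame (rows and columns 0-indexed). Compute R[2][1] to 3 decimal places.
End-effector y-axis (col 1 of R) = (0.8660,-0.0000,0.5000)
R[2][1] = 0.5000

0.500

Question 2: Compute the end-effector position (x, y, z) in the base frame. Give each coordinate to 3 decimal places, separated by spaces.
5.232 -0.732 6.598

after link 1: o_1 = (0.0000, 0.0000, 1.0000)
after link 2: o_2 = (5.0000, -0.0000, 5.0000)
after link 3: o_3 = (3.0000, -0.0000, 8.4641)
after link 4: o_4 = (3.8660, 1.0000, 6.9641)
after link 5: o_5 = (4.3660, -0.7321, 6.0981)
after link 6: o_6 = (5.2321, -0.7321, 6.5981)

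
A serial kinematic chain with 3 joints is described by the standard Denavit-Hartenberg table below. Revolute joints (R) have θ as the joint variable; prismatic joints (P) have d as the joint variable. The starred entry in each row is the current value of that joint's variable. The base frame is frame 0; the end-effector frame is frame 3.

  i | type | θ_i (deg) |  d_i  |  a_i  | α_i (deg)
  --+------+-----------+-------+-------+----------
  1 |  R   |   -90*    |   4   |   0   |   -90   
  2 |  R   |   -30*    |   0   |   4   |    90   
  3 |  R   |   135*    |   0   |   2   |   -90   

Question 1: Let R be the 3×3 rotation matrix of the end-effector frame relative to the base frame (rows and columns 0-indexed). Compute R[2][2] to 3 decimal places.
End-effector z-axis (col 2 of R) = (-0.7071,0.6124,-0.3536)
R[2][2] = -0.3536

-0.354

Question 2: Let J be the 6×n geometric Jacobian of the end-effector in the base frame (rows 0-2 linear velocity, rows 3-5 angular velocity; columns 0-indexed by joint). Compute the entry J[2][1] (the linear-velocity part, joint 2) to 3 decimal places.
axis z_1 = (1.0000,0.0000,0.0000); lever o_n−o_1 = (1.4142,-2.2394,1.2929)
cross product → J_v[:, 1] = (0.0000,-1.2929,-2.2394)
J_ω[:, 1] = z_1
entry J[2][1] = -2.2394

-2.239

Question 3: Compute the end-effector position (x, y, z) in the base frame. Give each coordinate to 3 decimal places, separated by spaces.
1.414 -2.239 5.293

after link 1: o_1 = (0.0000, 0.0000, 4.0000)
after link 2: o_2 = (0.0000, -3.4641, 6.0000)
after link 3: o_3 = (1.4142, -2.2394, 5.2929)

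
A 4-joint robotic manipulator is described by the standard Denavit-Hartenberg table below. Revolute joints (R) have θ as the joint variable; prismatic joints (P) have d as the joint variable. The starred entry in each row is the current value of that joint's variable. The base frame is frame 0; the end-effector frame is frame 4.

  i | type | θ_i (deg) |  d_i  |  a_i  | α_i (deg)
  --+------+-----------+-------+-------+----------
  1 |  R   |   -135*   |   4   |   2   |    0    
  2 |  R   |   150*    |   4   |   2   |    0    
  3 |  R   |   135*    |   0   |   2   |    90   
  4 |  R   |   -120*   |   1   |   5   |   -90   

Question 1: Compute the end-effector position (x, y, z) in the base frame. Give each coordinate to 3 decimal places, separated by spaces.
1.451 -0.281 3.670

after link 1: o_1 = (-1.4142, -1.4142, 4.0000)
after link 2: o_2 = (0.5176, -0.8966, 8.0000)
after link 3: o_3 = (-1.2144, 0.1034, 8.0000)
after link 4: o_4 = (1.4507, -0.2806, 3.6699)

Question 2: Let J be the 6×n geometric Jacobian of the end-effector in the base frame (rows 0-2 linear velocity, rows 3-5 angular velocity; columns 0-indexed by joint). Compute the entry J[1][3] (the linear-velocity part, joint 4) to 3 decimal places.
axis z_3 = (0.5000,0.8660,0.0000); lever o_n−o_3 = (2.6651,-0.3840,-4.3301)
cross product → J_v[:, 3] = (-3.7500,2.1651,-2.5000)
J_ω[:, 3] = z_3
entry J[1][3] = 2.1651

2.165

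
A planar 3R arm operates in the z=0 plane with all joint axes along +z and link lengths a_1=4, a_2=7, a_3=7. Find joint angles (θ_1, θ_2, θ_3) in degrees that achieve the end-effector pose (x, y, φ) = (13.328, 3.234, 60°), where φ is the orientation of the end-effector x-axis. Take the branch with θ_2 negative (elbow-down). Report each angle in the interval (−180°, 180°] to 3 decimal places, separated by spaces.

wrist centre = target − a_3·(cos φ, sin φ) = (9.8280, -2.8282)
cos θ_2 = (104.5882−4²−7²)/(2·4·7) = 0.7069; θ_2 = -45.0142° (elbow-down)
β = atan2(-2.8282,9.8280) = -16.0541°; ψ = atan2(-4.9510,8.9485) = -28.9546°
θ_1 = β − ψ = 12.9005°
θ_3 = φ − θ_1 − θ_2 = 92.1137° (wrapped to (-180°,180°])

12.900 -45.014 92.114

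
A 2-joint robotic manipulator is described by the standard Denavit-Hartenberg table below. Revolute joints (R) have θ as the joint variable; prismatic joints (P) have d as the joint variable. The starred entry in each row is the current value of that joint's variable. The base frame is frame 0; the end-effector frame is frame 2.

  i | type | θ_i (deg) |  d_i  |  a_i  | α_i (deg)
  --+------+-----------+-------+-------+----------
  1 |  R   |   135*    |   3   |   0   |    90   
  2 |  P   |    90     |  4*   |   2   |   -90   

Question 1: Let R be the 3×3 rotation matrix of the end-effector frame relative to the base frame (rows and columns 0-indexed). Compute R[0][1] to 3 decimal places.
-0.707

End-effector y-axis (col 1 of R) = (-0.7071,-0.7071,-0.0000)
R[0][1] = -0.7071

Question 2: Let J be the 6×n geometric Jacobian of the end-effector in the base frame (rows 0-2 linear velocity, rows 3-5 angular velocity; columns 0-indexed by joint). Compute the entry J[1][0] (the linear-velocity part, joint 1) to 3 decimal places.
2.828

axis z_0 = ẑ; lever o_n−o_0 = (2.8284,2.8284,5.0000)
cross product → J_v[:, 0] = (-2.8284,2.8284,0.0000)
J_ω[:, 0] = z_0
entry J[1][0] = 2.8284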